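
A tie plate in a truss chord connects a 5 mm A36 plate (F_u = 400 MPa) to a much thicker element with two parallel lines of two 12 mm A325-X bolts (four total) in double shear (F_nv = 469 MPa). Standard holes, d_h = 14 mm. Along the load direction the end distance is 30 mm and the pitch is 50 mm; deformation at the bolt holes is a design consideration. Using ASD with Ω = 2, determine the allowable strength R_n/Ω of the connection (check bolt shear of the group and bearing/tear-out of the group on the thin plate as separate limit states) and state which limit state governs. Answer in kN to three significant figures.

113 kN (bearing governs)

Bolt shear: A_b = π·12²/4 = 113.1 mm²; R_n = 469 × 113.1 × 4 × 2 / 1000 = 424.3 kN → 424.3 / 2 = 212 kN.
Bearing (1.2 l_c t F_u ≤ 2.4 d t F_u): upper limit = 2.4·12·5·400 / 1000 = 57.6 kN.
  Edge l_c = 30 − 14/2 = 23 → r_n = 55.2 kN; interior l_c = 50 − 14 = 36 → r_n = 57.6 kN.
  R_n,bearing = 2·55.2 + 2·57.6 = 225.6 kN → 225.6 / 2 = 113 kN.
Bearing governs: 113 kN.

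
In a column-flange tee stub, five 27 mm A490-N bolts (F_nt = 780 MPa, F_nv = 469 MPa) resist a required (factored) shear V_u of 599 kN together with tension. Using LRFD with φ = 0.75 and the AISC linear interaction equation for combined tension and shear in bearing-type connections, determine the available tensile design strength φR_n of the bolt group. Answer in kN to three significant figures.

1180 kN

A_b = π·27²/4 = 572.6 mm²; f_rv = 599 × 1000 / (5 × 572.6) = 209.2 MPa.
F'_nt = 1.3 F_nt − (F_nt / φF_nv) f_rv = 1.3·780 − (780/(0.75·469))·209.2 = 550 MPa, capped at F_nt → F'_nt = 550 MPa.
R_n = F'_nt · A_b · n = 550 × 572.6 × 5 / 1000 = 1575 kN.
Design strength φR_n = 0.75 × 1575 = 1180 kN.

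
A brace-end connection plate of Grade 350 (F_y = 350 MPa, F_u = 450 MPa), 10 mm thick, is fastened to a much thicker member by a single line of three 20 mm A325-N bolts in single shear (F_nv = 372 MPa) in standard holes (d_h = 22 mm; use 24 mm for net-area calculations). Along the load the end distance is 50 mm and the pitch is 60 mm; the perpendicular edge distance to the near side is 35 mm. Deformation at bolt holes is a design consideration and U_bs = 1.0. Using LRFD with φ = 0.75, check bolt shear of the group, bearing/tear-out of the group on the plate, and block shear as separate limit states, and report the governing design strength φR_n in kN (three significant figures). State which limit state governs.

263 kN (bolt shear governs)

Bolt shear: A_b = π·20²/4 = 314.2 mm²; R_n = 372 × 314.2 × 3 × 1 / 1000 = 350.6 kN → 0.75 × 350.6 = 263 kN.
Bearing: edge l_c = 39, r_n = 210.6 kN; interior l_c = 38, r_n = 205.2 kN; R_n = 210.6 + 2·205.2 = 621 kN → 466 kN.
Block shear: A_gv = 1700, A_nv = 1100, A_nt = 230 mm²; R_n = min(0.6F_uA_nv, 0.6F_yA_gv) + U_bs·F_u·A_nt = 400.5 kN → 300 kN.
Bolt shear governs: 263 kN.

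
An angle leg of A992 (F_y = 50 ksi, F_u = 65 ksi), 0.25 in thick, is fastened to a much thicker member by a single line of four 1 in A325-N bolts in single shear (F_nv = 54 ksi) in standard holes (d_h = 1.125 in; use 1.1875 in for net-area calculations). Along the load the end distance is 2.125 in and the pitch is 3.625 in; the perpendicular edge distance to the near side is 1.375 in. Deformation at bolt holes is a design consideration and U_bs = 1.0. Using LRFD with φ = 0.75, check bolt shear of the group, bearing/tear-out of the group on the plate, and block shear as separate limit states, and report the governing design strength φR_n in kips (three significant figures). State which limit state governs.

Bolt shear: A_b = π·1²/4 = 0.7854 in²; R_n = 54 × 0.7854 × 4 × 1 = 169.6 kips → 0.75 × 169.6 = 127 kips.
Bearing: edge l_c = 1.562, r_n = 30.47 kips; interior l_c = 2.5, r_n = 39 kips; R_n = 30.47 + 3·39 = 147.5 kips → 111 kips.
Block shear: A_gv = 3.25, A_nv = 2.211, A_nt = 0.1953 in²; R_n = min(0.6F_uA_nv, 0.6F_yA_gv) + U_bs·F_u·A_nt = 98.92 kips → 74.2 kips.
Block shear governs: 74.2 kips.

74.2 kips (block shear governs)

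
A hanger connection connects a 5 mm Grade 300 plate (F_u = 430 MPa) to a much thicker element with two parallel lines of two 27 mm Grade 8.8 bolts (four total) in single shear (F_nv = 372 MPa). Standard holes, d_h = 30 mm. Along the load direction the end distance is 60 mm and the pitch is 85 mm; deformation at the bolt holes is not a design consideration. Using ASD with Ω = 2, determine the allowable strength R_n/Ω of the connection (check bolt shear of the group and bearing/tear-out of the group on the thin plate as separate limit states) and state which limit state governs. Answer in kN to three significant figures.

Bolt shear: A_b = π·27²/4 = 572.6 mm²; R_n = 372 × 572.6 × 4 × 1 / 1000 = 852 kN → 852 / 2 = 426 kN.
Bearing (1.5 l_c t F_u ≤ 3.0 d t F_u): upper limit = 3.0·27·5·430 / 1000 = 174.2 kN.
  Edge l_c = 60 − 30/2 = 45 → r_n = 145.1 kN; interior l_c = 85 − 30 = 55 → r_n = 174.2 kN.
  R_n,bearing = 2·145.1 + 2·174.2 = 638.5 kN → 638.5 / 2 = 319 kN.
Bearing governs: 319 kN.

319 kN (bearing governs)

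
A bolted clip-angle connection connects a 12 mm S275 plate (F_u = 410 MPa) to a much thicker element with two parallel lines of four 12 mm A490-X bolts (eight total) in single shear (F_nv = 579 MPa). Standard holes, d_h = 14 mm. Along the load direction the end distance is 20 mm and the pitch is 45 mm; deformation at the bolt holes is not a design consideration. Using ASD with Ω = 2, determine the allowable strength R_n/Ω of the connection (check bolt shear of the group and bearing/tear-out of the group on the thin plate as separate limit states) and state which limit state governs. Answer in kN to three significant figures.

262 kN (bolt shear governs)

Bolt shear: A_b = π·12²/4 = 113.1 mm²; R_n = 579 × 113.1 × 8 × 1 / 1000 = 523.9 kN → 523.9 / 2 = 262 kN.
Bearing (1.5 l_c t F_u ≤ 3.0 d t F_u): upper limit = 3.0·12·12·410 / 1000 = 177.1 kN.
  Edge l_c = 20 − 14/2 = 13 → r_n = 95.94 kN; interior l_c = 45 − 14 = 31 → r_n = 177.1 kN.
  R_n,bearing = 2·95.94 + 6·177.1 = 1255 kN → 1255 / 2 = 627 kN.
Bolt shear governs: 262 kN.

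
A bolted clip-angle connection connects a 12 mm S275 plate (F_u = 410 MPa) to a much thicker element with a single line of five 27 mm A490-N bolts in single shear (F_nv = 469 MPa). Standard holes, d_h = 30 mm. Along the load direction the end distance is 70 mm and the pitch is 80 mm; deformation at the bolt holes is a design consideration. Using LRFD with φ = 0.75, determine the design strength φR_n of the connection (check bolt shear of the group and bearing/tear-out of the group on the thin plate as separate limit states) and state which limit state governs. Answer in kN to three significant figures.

Bolt shear: A_b = π·27²/4 = 572.6 mm²; R_n = 469 × 572.6 × 5 × 1 / 1000 = 1343 kN → 0.75 × 1343 = 1010 kN.
Bearing (1.2 l_c t F_u ≤ 2.4 d t F_u): upper limit = 2.4·27·12·410 / 1000 = 318.8 kN.
  Edge l_c = 70 − 30/2 = 55 → r_n = 318.8 kN; interior l_c = 80 − 30 = 50 → r_n = 295.2 kN.
  R_n,bearing = 1·318.8 + 4·295.2 = 1500 kN → 0.75 × 1500 = 1120 kN.
Bolt shear governs: 1010 kN.

1010 kN (bolt shear governs)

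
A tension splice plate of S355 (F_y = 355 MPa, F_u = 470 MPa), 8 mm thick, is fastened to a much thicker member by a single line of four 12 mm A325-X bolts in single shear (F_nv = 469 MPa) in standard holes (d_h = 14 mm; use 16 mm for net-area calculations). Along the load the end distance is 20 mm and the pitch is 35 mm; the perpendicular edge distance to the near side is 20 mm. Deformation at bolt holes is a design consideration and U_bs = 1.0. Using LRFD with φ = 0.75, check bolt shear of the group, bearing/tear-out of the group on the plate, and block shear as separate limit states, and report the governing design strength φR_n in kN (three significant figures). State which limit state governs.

Bolt shear: A_b = π·12²/4 = 113.1 mm²; R_n = 469 × 113.1 × 4 × 1 / 1000 = 212.2 kN → 0.75 × 212.2 = 159 kN.
Bearing: edge l_c = 13, r_n = 58.66 kN; interior l_c = 21, r_n = 94.75 kN; R_n = 58.66 + 3·94.75 = 342.9 kN → 257 kN.
Block shear: A_gv = 1000, A_nv = 552, A_nt = 96 mm²; R_n = min(0.6F_uA_nv, 0.6F_yA_gv) + U_bs·F_u·A_nt = 200.8 kN → 151 kN.
Block shear governs: 151 kN.

151 kN (block shear governs)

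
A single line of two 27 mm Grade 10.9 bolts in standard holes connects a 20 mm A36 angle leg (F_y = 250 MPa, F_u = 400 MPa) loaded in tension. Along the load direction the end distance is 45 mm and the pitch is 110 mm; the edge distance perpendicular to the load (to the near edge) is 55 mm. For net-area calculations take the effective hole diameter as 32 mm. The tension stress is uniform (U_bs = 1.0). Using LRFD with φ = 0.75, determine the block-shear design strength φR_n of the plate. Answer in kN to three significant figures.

583 kN

Shear plane L_v = 45 + 1·110 = 155 mm; A_gv = 155 × 20 = 3100 mm².
A_nv = (155 − 1.5·32) × 20 = 2140 mm².
A_nt = (55 − 0.5·32) × 20 = 780 mm².
0.6 F_u A_nv = 513.6 kN; 0.6 F_y A_gv = 465 kN → shear yielding governs the shear term.
R_n = 465 + 1.0 × 400 × 780 / 1000 = 777 kN.
Design strength φR_n = 0.75 × 777 = 583 kN.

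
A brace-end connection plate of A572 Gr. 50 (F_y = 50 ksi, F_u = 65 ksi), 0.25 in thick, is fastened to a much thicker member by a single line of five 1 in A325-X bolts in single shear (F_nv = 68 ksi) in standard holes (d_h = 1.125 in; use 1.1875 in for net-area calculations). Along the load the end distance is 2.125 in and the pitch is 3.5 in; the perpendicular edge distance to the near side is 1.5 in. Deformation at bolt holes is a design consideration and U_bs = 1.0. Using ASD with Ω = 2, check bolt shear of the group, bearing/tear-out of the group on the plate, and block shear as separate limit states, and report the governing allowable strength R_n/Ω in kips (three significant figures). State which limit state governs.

Bolt shear: A_b = π·1²/4 = 0.7854 in²; R_n = 68 × 0.7854 × 5 × 1 = 267 kips → 267 / 2 = 134 kips.
Bearing: edge l_c = 1.562, r_n = 30.47 kips; interior l_c = 2.375, r_n = 39 kips; R_n = 30.47 + 4·39 = 186.5 kips → 93.2 kips.
Block shear: A_gv = 4.031, A_nv = 2.695, A_nt = 0.2266 in²; R_n = min(0.6F_uA_nv, 0.6F_yA_gv) + U_bs·F_u·A_nt = 119.8 kips → 59.9 kips.
Block shear governs: 59.9 kips.

59.9 kips (block shear governs)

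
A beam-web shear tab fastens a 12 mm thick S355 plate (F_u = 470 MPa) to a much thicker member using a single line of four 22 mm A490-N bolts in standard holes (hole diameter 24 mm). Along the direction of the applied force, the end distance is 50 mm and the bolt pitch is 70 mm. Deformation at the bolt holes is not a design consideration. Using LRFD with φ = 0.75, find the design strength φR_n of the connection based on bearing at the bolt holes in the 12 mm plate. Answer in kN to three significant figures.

1080 kN

Per bolt r_n = 1.5 l_c t F_u ≤ 3.0 d t F_u; upper limit = 3.0 × 22 × 12 × 470 / 1000 = 372.2 kN.
Edge bolt: l_c = 50 − 24/2 = 38 mm → 1.5 × 38 × 12 × 470 / 1000 = 321.5 → r_n = 321.5 kN.
Interior bolts: l_c = 70 − 24 = 46 mm → 1.5 × 46 × 12 × 470 / 1000 = 389.2 → r_n = 372.2 kN.
R_n = 1 × 321.5 + 3 × 372.2 = 1438 kN.
Design strength φR_n = 0.75 × 1438 = 1080 kN.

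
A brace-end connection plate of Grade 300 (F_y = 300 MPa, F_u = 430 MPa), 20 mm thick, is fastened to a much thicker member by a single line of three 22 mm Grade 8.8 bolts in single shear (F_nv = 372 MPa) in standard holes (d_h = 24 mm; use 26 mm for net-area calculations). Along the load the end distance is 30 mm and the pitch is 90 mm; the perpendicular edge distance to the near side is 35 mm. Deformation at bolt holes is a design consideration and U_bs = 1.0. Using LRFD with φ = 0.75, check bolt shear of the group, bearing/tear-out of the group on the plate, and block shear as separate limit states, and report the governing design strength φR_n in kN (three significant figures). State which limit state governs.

318 kN (bolt shear governs)

Bolt shear: A_b = π·22²/4 = 380.1 mm²; R_n = 372 × 380.1 × 3 × 1 / 1000 = 424.2 kN → 0.75 × 424.2 = 318 kN.
Bearing: edge l_c = 18, r_n = 185.8 kN; interior l_c = 66, r_n = 454.1 kN; R_n = 185.8 + 2·454.1 = 1094 kN → 820 kN.
Block shear: A_gv = 4200, A_nv = 2900, A_nt = 440 mm²; R_n = min(0.6F_uA_nv, 0.6F_yA_gv) + U_bs·F_u·A_nt = 937.4 kN → 703 kN.
Bolt shear governs: 318 kN.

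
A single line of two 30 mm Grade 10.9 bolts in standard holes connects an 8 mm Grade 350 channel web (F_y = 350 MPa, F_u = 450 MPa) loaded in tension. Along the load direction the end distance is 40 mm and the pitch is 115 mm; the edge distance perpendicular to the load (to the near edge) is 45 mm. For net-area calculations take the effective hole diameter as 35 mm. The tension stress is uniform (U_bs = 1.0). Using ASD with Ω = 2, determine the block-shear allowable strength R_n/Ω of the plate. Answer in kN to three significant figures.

160 kN

Shear plane L_v = 40 + 1·115 = 155 mm; A_gv = 155 × 8 = 1240 mm².
A_nv = (155 − 1.5·35) × 8 = 820 mm².
A_nt = (45 − 0.5·35) × 8 = 220 mm².
0.6 F_u A_nv = 221.4 kN; 0.6 F_y A_gv = 260.4 kN → shear rupture governs the shear term.
R_n = 221.4 + 1.0 × 450 × 220 / 1000 = 320.4 kN.
Allowable strength R_n/Ω = 320.4 / 2 = 160 kN.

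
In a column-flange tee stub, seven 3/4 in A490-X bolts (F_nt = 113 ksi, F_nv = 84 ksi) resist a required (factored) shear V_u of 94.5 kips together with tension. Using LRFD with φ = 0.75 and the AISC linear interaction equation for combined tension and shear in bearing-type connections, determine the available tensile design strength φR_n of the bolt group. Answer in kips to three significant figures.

A_b = π·0.75²/4 = 0.4418 in²; f_rv = 94.5 / (7 × 0.4418) = 30.56 ksi.
F'_nt = 1.3 F_nt − (F_nt / φF_nv) f_rv = 1.3·113 − (113/(0.75·84))·30.56 = 92.09 ksi, capped at F_nt → F'_nt = 92.09 ksi.
R_n = F'_nt · A_b · n = 92.09 × 0.4418 × 7 = 284.8 kips.
Design strength φR_n = 0.75 × 284.8 = 214 kips.

214 kips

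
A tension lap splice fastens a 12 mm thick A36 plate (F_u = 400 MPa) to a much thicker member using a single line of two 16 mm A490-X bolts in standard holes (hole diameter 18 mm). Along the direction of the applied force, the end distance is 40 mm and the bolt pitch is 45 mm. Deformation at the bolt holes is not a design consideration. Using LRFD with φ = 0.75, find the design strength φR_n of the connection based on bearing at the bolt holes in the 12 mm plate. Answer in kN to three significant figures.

Per bolt r_n = 1.5 l_c t F_u ≤ 3.0 d t F_u; upper limit = 3.0 × 16 × 12 × 400 / 1000 = 230.4 kN.
Edge bolt: l_c = 40 − 18/2 = 31 mm → 1.5 × 31 × 12 × 400 / 1000 = 223.2 → r_n = 223.2 kN.
Interior bolts: l_c = 45 − 18 = 27 mm → 1.5 × 27 × 12 × 400 / 1000 = 194.4 → r_n = 194.4 kN.
R_n = 1 × 223.2 + 1 × 194.4 = 417.6 kN.
Design strength φR_n = 0.75 × 417.6 = 313 kN.

313 kN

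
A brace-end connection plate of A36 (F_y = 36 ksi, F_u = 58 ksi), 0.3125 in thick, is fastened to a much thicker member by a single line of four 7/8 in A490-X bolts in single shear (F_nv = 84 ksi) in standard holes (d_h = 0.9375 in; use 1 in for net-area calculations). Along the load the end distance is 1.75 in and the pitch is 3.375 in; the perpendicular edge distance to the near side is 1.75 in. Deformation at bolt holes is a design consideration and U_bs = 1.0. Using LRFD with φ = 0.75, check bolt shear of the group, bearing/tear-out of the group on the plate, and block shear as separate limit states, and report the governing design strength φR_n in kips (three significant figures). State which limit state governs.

Bolt shear: A_b = π·0.875²/4 = 0.6013 in²; R_n = 84 × 0.6013 × 4 × 1 = 202 kips → 0.75 × 202 = 152 kips.
Bearing: edge l_c = 1.281, r_n = 27.87 kips; interior l_c = 2.438, r_n = 38.06 kips; R_n = 27.87 + 3·38.06 = 142.1 kips → 107 kips.
Block shear: A_gv = 3.711, A_nv = 2.617, A_nt = 0.3906 in²; R_n = min(0.6F_uA_nv, 0.6F_yA_gv) + U_bs·F_u·A_nt = 102.8 kips → 77.1 kips.
Block shear governs: 77.1 kips.

77.1 kips (block shear governs)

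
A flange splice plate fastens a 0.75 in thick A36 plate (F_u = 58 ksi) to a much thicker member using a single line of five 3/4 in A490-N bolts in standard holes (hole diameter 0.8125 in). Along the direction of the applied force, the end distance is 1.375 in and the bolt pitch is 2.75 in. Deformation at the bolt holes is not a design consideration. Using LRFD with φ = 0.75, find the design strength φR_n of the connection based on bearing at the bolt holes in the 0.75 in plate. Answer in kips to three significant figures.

Per bolt r_n = 1.5 l_c t F_u ≤ 3.0 d t F_u; upper limit = 3.0 × 0.75 × 0.75 × 58 = 97.88 kips.
Edge bolt: l_c = 1.375 − 0.8125/2 = 0.9688 in → 1.5 × 0.9688 × 0.75 × 58 = 63.21 → r_n = 63.21 kips.
Interior bolts: l_c = 2.75 − 0.8125 = 1.938 in → 1.5 × 1.938 × 0.75 × 58 = 126.4 → r_n = 97.88 kips.
R_n = 1 × 63.21 + 4 × 97.88 = 454.7 kips.
Design strength φR_n = 0.75 × 454.7 = 341 kips.

341 kips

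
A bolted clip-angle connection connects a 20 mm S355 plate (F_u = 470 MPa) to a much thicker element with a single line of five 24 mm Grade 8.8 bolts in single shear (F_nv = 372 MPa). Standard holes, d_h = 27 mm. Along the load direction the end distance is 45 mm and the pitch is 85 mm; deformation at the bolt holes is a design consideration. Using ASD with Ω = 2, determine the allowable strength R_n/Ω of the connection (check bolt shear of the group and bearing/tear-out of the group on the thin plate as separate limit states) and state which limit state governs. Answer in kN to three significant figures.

421 kN (bolt shear governs)

Bolt shear: A_b = π·24²/4 = 452.4 mm²; R_n = 372 × 452.4 × 5 × 1 / 1000 = 841.4 kN → 841.4 / 2 = 421 kN.
Bearing (1.2 l_c t F_u ≤ 2.4 d t F_u): upper limit = 2.4·24·20·470 / 1000 = 541.4 kN.
  Edge l_c = 45 − 27/2 = 31.5 → r_n = 355.3 kN; interior l_c = 85 − 27 = 58 → r_n = 541.4 kN.
  R_n,bearing = 1·355.3 + 4·541.4 = 2521 kN → 2521 / 2 = 1260 kN.
Bolt shear governs: 421 kN.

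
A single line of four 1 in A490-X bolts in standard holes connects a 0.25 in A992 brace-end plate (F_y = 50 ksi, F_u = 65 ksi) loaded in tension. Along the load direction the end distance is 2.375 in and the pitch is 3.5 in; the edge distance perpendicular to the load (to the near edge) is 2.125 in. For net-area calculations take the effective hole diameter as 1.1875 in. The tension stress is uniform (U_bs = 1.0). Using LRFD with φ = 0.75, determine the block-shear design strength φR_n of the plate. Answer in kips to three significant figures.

Shear plane L_v = 2.375 + 3·3.5 = 12.88 in; A_gv = 12.88 × 0.25 = 3.219 in².
A_nv = (12.88 − 3.5·1.1875) × 0.25 = 2.18 in².
A_nt = (2.125 − 0.5·1.1875) × 0.25 = 0.3828 in².
0.6 F_u A_nv = 85.01 kips; 0.6 F_y A_gv = 96.56 kips → shear rupture governs the shear term.
R_n = 85.01 + 1.0 × 65 × 0.3828 = 109.9 kips.
Design strength φR_n = 0.75 × 109.9 = 82.4 kips.

82.4 kips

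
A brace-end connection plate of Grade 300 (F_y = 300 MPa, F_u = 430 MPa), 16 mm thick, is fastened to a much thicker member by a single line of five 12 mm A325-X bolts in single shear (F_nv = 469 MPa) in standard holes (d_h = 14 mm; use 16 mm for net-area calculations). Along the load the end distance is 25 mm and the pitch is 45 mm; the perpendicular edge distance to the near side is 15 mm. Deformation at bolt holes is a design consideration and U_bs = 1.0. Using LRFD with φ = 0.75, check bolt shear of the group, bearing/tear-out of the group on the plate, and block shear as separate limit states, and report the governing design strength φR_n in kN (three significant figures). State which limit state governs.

199 kN (bolt shear governs)

Bolt shear: A_b = π·12²/4 = 113.1 mm²; R_n = 469 × 113.1 × 5 × 1 / 1000 = 265.2 kN → 0.75 × 265.2 = 199 kN.
Bearing: edge l_c = 18, r_n = 148.6 kN; interior l_c = 31, r_n = 198.1 kN; R_n = 148.6 + 4·198.1 = 941.2 kN → 706 kN.
Block shear: A_gv = 3280, A_nv = 2128, A_nt = 112 mm²; R_n = min(0.6F_uA_nv, 0.6F_yA_gv) + U_bs·F_u·A_nt = 597.2 kN → 448 kN.
Bolt shear governs: 199 kN.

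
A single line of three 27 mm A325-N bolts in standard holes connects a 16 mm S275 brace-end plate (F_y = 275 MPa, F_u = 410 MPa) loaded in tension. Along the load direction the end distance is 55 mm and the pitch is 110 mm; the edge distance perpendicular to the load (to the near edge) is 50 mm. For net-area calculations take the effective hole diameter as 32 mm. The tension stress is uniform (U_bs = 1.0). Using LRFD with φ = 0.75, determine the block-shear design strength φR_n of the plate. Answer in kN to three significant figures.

Shear plane L_v = 55 + 2·110 = 275 mm; A_gv = 275 × 16 = 4400 mm².
A_nv = (275 − 2.5·32) × 16 = 3120 mm².
A_nt = (50 − 0.5·32) × 16 = 544 mm².
0.6 F_u A_nv = 767.5 kN; 0.6 F_y A_gv = 726 kN → shear yielding governs the shear term.
R_n = 726 + 1.0 × 410 × 544 / 1000 = 949 kN.
Design strength φR_n = 0.75 × 949 = 712 kN.

712 kN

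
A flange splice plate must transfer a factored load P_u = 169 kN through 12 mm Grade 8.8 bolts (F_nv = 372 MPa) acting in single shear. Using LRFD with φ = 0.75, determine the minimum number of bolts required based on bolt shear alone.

A_b = π·12²/4 = 113.1 mm².
Per-bolt design strength φR_n = 0.75 × 372 × 113.1 × 1 / 1000 = 31.55 kN.
n ≥ 169 / 31.55 = 5.356 → use 6 bolts.

6 bolts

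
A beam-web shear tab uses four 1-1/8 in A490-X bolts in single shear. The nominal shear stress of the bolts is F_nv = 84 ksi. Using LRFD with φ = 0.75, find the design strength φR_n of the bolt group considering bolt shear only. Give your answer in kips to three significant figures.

A_b = π × 1.125² / 4 = 0.994 in².
R_n = F_nv · A_b · n · n_s = 84 × 0.994 × 4 × 1 = 334 kips.
Design strength φR_n = 0.75 × 334 = 250 kips.

250 kips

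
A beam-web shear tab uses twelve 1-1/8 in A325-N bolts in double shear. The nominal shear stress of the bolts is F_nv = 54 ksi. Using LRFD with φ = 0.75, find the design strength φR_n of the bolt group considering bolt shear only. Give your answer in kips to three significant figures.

A_b = π × 1.125² / 4 = 0.994 in².
R_n = F_nv · A_b · n · n_s = 54 × 0.994 × 12 × 2 = 1288 kips.
Design strength φR_n = 0.75 × 1288 = 966 kips.

966 kips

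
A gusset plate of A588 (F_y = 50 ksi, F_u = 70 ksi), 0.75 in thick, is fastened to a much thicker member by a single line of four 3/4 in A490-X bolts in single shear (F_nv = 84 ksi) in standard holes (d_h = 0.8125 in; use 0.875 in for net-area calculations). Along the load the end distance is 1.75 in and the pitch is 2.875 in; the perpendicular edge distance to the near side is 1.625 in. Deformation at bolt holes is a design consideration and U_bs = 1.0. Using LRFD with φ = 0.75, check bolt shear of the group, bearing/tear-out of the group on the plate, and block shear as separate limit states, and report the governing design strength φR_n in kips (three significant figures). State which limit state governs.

111 kips (bolt shear governs)

Bolt shear: A_b = π·0.75²/4 = 0.4418 in²; R_n = 84 × 0.4418 × 4 × 1 = 148.4 kips → 0.75 × 148.4 = 111 kips.
Bearing: edge l_c = 1.344, r_n = 84.66 kips; interior l_c = 2.062, r_n = 94.5 kips; R_n = 84.66 + 3·94.5 = 368.2 kips → 276 kips.
Block shear: A_gv = 7.781, A_nv = 5.484, A_nt = 0.8906 in²; R_n = min(0.6F_uA_nv, 0.6F_yA_gv) + U_bs·F_u·A_nt = 292.7 kips → 220 kips.
Bolt shear governs: 111 kips.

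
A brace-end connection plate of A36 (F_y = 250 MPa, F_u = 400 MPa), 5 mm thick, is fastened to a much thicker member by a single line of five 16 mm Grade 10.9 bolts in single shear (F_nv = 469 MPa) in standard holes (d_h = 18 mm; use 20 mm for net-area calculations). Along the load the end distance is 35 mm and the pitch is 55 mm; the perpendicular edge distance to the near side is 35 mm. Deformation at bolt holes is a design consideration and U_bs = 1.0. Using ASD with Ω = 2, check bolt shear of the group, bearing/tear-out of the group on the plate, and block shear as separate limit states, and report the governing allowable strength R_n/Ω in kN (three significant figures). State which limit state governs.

Bolt shear: A_b = π·16²/4 = 201.1 mm²; R_n = 469 × 201.1 × 5 × 1 / 1000 = 471.5 kN → 471.5 / 2 = 236 kN.
Bearing: edge l_c = 26, r_n = 62.4 kN; interior l_c = 37, r_n = 76.8 kN; R_n = 62.4 + 4·76.8 = 369.6 kN → 185 kN.
Block shear: A_gv = 1275, A_nv = 825, A_nt = 125 mm²; R_n = min(0.6F_uA_nv, 0.6F_yA_gv) + U_bs·F_u·A_nt = 241.2 kN → 121 kN.
Block shear governs: 121 kN.

121 kN (block shear governs)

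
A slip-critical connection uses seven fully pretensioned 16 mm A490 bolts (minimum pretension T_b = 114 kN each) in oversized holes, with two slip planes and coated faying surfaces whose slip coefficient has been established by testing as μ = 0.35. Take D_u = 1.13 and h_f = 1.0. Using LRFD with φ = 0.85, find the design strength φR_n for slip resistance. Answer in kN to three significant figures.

537 kN

R_n = μ · D_u · h_f · T_b · n_s · n_b = 0.35 × 1.13 × 1.0 × 114 × 2 × 7 = 631.2 kN.
Design strength φR_n = 0.85 × 631.2 = 537 kN.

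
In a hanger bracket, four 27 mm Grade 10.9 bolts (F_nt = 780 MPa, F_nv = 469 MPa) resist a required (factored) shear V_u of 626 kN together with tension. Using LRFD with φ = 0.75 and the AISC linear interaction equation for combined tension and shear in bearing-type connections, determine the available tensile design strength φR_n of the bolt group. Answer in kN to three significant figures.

701 kN

A_b = π·27²/4 = 572.6 mm²; f_rv = 626 × 1000 / (4 × 572.6) = 273.3 MPa.
F'_nt = 1.3 F_nt − (F_nt / φF_nv) f_rv = 1.3·780 − (780/(0.75·469))·273.3 = 407.9 MPa, capped at F_nt → F'_nt = 407.9 MPa.
R_n = F'_nt · A_b · n = 407.9 × 572.6 × 4 / 1000 = 934.1 kN.
Design strength φR_n = 0.75 × 934.1 = 701 kN.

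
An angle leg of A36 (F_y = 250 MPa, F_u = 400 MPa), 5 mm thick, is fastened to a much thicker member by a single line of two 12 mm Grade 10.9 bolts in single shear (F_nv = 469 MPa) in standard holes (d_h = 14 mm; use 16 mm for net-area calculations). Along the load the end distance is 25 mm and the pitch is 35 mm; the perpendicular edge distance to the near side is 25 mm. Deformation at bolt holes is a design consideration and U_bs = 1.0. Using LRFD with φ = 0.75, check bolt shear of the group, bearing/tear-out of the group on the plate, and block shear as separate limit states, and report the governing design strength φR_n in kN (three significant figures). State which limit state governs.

57.9 kN (block shear governs)

Bolt shear: A_b = π·12²/4 = 113.1 mm²; R_n = 469 × 113.1 × 2 × 1 / 1000 = 106.1 kN → 0.75 × 106.1 = 79.6 kN.
Bearing: edge l_c = 18, r_n = 43.2 kN; interior l_c = 21, r_n = 50.4 kN; R_n = 43.2 + 1·50.4 = 93.6 kN → 70.2 kN.
Block shear: A_gv = 300, A_nv = 180, A_nt = 85 mm²; R_n = min(0.6F_uA_nv, 0.6F_yA_gv) + U_bs·F_u·A_nt = 77.2 kN → 57.9 kN.
Block shear governs: 57.9 kN.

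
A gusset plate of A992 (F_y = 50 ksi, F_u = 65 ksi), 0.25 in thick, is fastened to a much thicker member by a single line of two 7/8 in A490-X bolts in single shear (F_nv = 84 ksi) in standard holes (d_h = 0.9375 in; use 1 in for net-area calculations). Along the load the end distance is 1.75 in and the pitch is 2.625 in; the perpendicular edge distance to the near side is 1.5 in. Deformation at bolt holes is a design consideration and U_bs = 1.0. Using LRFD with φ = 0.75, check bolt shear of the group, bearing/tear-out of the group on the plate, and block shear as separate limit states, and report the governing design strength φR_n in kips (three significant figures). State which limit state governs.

33.2 kips (block shear governs)

Bolt shear: A_b = π·0.875²/4 = 0.6013 in²; R_n = 84 × 0.6013 × 2 × 1 = 101 kips → 0.75 × 101 = 75.8 kips.
Bearing: edge l_c = 1.281, r_n = 24.98 kips; interior l_c = 1.688, r_n = 32.91 kips; R_n = 24.98 + 1·32.91 = 57.89 kips → 43.4 kips.
Block shear: A_gv = 1.094, A_nv = 0.7188, A_nt = 0.25 in²; R_n = min(0.6F_uA_nv, 0.6F_yA_gv) + U_bs·F_u·A_nt = 44.28 kips → 33.2 kips.
Block shear governs: 33.2 kips.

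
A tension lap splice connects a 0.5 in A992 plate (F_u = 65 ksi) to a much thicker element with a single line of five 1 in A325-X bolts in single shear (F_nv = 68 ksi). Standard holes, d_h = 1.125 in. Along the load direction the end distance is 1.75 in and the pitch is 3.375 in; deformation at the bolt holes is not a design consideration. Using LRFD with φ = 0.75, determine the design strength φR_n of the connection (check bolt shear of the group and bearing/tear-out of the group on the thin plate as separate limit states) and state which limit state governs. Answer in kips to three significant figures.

Bolt shear: A_b = π·1²/4 = 0.7854 in²; R_n = 68 × 0.7854 × 5 × 1 = 267 kips → 0.75 × 267 = 200 kips.
Bearing (1.5 l_c t F_u ≤ 3.0 d t F_u): upper limit = 3.0·1·0.5·65 = 97.5 kips.
  Edge l_c = 1.75 − 1.125/2 = 1.188 → r_n = 57.89 kips; interior l_c = 3.375 − 1.125 = 2.25 → r_n = 97.5 kips.
  R_n,bearing = 1·57.89 + 4·97.5 = 447.9 kips → 0.75 × 447.9 = 336 kips.
Bolt shear governs: 200 kips.

200 kips (bolt shear governs)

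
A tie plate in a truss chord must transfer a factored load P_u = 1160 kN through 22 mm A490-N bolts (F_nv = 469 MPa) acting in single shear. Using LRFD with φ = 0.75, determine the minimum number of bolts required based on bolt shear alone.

9 bolts

A_b = π·22²/4 = 380.1 mm².
Per-bolt design strength φR_n = 0.75 × 469 × 380.1 × 1 / 1000 = 133.7 kN.
n ≥ 1160 / 133.7 = 8.675 → use 9 bolts.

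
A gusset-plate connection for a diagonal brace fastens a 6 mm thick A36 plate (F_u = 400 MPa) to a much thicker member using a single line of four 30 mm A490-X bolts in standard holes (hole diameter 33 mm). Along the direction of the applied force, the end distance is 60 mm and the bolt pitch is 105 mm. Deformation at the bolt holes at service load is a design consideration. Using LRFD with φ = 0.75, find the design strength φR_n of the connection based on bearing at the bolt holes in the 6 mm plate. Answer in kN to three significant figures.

Per bolt r_n = 1.2 l_c t F_u ≤ 2.4 d t F_u; upper limit = 2.4 × 30 × 6 × 400 / 1000 = 172.8 kN.
Edge bolt: l_c = 60 − 33/2 = 43.5 mm → 1.2 × 43.5 × 6 × 400 / 1000 = 125.3 → r_n = 125.3 kN.
Interior bolts: l_c = 105 − 33 = 72 mm → 1.2 × 72 × 6 × 400 / 1000 = 207.4 → r_n = 172.8 kN.
R_n = 1 × 125.3 + 3 × 172.8 = 643.7 kN.
Design strength φR_n = 0.75 × 643.7 = 483 kN.

483 kN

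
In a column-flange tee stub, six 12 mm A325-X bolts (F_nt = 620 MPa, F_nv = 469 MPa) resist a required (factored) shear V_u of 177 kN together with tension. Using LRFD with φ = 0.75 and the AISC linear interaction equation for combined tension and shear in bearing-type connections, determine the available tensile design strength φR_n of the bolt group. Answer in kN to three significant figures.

A_b = π·12²/4 = 113.1 mm²; f_rv = 177 × 1000 / (6 × 113.1) = 260.8 MPa.
F'_nt = 1.3 F_nt − (F_nt / φF_nv) f_rv = 1.3·620 − (620/(0.75·469))·260.8 = 346.2 MPa, capped at F_nt → F'_nt = 346.2 MPa.
R_n = F'_nt · A_b · n = 346.2 × 113.1 × 6 / 1000 = 235 kN.
Design strength φR_n = 0.75 × 235 = 176 kN.

176 kN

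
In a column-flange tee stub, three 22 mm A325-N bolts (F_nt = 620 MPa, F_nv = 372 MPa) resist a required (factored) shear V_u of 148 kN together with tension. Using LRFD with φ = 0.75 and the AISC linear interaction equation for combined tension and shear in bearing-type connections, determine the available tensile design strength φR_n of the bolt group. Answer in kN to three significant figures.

443 kN

A_b = π·22²/4 = 380.1 mm²; f_rv = 148 × 1000 / (3 × 380.1) = 129.8 MPa.
F'_nt = 1.3 F_nt − (F_nt / φF_nv) f_rv = 1.3·620 − (620/(0.75·372))·129.8 = 517.6 MPa, capped at F_nt → F'_nt = 517.6 MPa.
R_n = F'_nt · A_b · n = 517.6 × 380.1 × 3 / 1000 = 590.3 kN.
Design strength φR_n = 0.75 × 590.3 = 443 kN.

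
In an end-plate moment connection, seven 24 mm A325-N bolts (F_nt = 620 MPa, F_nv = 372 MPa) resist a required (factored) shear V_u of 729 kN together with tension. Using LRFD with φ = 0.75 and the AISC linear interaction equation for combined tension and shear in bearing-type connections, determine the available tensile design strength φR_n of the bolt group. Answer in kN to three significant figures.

699 kN

A_b = π·24²/4 = 452.4 mm²; f_rv = 729 × 1000 / (7 × 452.4) = 230.2 MPa.
F'_nt = 1.3 F_nt − (F_nt / φF_nv) f_rv = 1.3·620 − (620/(0.75·372))·230.2 = 294.4 MPa, capped at F_nt → F'_nt = 294.4 MPa.
R_n = F'_nt · A_b · n = 294.4 × 452.4 × 7 / 1000 = 932.4 kN.
Design strength φR_n = 0.75 × 932.4 = 699 kN.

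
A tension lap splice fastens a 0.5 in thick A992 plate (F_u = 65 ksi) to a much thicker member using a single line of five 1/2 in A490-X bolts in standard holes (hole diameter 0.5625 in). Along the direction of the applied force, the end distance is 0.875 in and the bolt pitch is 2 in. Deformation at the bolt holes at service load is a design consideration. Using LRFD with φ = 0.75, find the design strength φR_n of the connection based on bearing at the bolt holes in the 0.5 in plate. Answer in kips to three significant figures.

Per bolt r_n = 1.2 l_c t F_u ≤ 2.4 d t F_u; upper limit = 2.4 × 0.5 × 0.5 × 65 = 39 kips.
Edge bolt: l_c = 0.875 − 0.5625/2 = 0.5938 in → 1.2 × 0.5938 × 0.5 × 65 = 23.16 → r_n = 23.16 kips.
Interior bolts: l_c = 2 − 0.5625 = 1.438 in → 1.2 × 1.438 × 0.5 × 65 = 56.06 → r_n = 39 kips.
R_n = 1 × 23.16 + 4 × 39 = 179.2 kips.
Design strength φR_n = 0.75 × 179.2 = 134 kips.

134 kips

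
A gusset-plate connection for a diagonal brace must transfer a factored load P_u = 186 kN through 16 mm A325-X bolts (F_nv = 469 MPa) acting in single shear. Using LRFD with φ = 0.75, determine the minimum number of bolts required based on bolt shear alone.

A_b = π·16²/4 = 201.1 mm².
Per-bolt design strength φR_n = 0.75 × 469 × 201.1 × 1 / 1000 = 70.72 kN.
n ≥ 186 / 70.72 = 2.63 → use 3 bolts.

3 bolts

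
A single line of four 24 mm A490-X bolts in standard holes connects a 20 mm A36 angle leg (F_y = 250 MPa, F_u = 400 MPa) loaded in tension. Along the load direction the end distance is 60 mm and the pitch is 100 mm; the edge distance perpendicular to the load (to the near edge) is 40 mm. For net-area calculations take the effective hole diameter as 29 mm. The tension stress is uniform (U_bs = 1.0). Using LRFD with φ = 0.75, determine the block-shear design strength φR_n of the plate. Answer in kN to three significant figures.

Shear plane L_v = 60 + 3·100 = 360 mm; A_gv = 360 × 20 = 7200 mm².
A_nv = (360 − 3.5·29) × 20 = 5170 mm².
A_nt = (40 − 0.5·29) × 20 = 510 mm².
0.6 F_u A_nv = 1241 kN; 0.6 F_y A_gv = 1080 kN → shear yielding governs the shear term.
R_n = 1080 + 1.0 × 400 × 510 / 1000 = 1284 kN.
Design strength φR_n = 0.75 × 1284 = 963 kN.

963 kN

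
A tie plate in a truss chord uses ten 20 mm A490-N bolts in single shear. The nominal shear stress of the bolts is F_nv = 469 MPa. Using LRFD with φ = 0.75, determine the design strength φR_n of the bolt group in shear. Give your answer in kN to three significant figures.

A_b = π × 20² / 4 = 314.2 mm².
R_n = F_nv · A_b · n · n_s = 469 × 314.2 × 10 × 1 / 1000 = 1473 kN.
Design strength φR_n = 0.75 × 1473 = 1110 kN.

1110 kN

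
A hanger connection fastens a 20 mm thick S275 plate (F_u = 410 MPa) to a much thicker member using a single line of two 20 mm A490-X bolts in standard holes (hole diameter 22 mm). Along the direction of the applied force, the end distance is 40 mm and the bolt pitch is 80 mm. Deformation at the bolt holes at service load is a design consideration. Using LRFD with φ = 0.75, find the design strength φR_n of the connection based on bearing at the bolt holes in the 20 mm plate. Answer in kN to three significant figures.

509 kN

Per bolt r_n = 1.2 l_c t F_u ≤ 2.4 d t F_u; upper limit = 2.4 × 20 × 20 × 410 / 1000 = 393.6 kN.
Edge bolt: l_c = 40 − 22/2 = 29 mm → 1.2 × 29 × 20 × 410 / 1000 = 285.4 → r_n = 285.4 kN.
Interior bolts: l_c = 80 − 22 = 58 mm → 1.2 × 58 × 20 × 410 / 1000 = 570.7 → r_n = 393.6 kN.
R_n = 1 × 285.4 + 1 × 393.6 = 679 kN.
Design strength φR_n = 0.75 × 679 = 509 kN.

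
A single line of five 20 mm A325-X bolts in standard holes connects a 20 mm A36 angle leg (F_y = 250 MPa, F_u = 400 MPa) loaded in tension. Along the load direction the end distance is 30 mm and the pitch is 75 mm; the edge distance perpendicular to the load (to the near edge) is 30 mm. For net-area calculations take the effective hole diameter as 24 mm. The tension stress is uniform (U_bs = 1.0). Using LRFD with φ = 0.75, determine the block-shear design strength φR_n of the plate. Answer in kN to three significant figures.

850 kN

Shear plane L_v = 30 + 4·75 = 330 mm; A_gv = 330 × 20 = 6600 mm².
A_nv = (330 − 4.5·24) × 20 = 4440 mm².
A_nt = (30 − 0.5·24) × 20 = 360 mm².
0.6 F_u A_nv = 1066 kN; 0.6 F_y A_gv = 990 kN → shear yielding governs the shear term.
R_n = 990 + 1.0 × 400 × 360 / 1000 = 1134 kN.
Design strength φR_n = 0.75 × 1134 = 850 kN.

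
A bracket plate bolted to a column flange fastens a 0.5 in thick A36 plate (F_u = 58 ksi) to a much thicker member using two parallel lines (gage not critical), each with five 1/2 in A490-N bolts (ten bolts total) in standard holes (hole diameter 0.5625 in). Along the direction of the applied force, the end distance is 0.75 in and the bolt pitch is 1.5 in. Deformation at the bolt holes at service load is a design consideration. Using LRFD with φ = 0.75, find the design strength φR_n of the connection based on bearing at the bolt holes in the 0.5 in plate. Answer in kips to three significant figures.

220 kips

Per bolt r_n = 1.2 l_c t F_u ≤ 2.4 d t F_u; upper limit = 2.4 × 0.5 × 0.5 × 58 = 34.8 kips.
Edge bolt: l_c = 0.75 − 0.5625/2 = 0.4688 in → 1.2 × 0.4688 × 0.5 × 58 = 16.31 → r_n = 16.31 kips.
Interior bolts: l_c = 1.5 − 0.5625 = 0.9375 in → 1.2 × 0.9375 × 0.5 × 58 = 32.62 → r_n = 32.62 kips.
R_n = 2 × 16.31 + 8 × 32.62 = 293.6 kips.
Design strength φR_n = 0.75 × 293.6 = 220 kips.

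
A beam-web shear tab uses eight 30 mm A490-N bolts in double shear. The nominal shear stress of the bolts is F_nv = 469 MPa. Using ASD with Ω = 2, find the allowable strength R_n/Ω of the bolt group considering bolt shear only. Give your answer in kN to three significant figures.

A_b = π × 30² / 4 = 706.9 mm².
R_n = F_nv · A_b · n · n_s = 469 × 706.9 × 8 × 2 / 1000 = 5304 kN.
Allowable strength R_n/Ω = 5304 / 2 = 2650 kN.

2650 kN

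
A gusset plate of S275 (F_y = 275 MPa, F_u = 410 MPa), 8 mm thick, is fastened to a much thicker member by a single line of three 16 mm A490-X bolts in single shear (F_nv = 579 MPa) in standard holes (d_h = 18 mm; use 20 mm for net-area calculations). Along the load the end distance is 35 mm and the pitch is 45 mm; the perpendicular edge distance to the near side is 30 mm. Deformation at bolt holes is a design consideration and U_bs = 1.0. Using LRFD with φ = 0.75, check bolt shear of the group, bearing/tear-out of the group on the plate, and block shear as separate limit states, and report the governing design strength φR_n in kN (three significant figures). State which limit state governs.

160 kN (block shear governs)

Bolt shear: A_b = π·16²/4 = 201.1 mm²; R_n = 579 × 201.1 × 3 × 1 / 1000 = 349.2 kN → 0.75 × 349.2 = 262 kN.
Bearing: edge l_c = 26, r_n = 102.3 kN; interior l_c = 27, r_n = 106.3 kN; R_n = 102.3 + 2·106.3 = 314.9 kN → 236 kN.
Block shear: A_gv = 1000, A_nv = 600, A_nt = 160 mm²; R_n = min(0.6F_uA_nv, 0.6F_yA_gv) + U_bs·F_u·A_nt = 213.2 kN → 160 kN.
Block shear governs: 160 kN.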